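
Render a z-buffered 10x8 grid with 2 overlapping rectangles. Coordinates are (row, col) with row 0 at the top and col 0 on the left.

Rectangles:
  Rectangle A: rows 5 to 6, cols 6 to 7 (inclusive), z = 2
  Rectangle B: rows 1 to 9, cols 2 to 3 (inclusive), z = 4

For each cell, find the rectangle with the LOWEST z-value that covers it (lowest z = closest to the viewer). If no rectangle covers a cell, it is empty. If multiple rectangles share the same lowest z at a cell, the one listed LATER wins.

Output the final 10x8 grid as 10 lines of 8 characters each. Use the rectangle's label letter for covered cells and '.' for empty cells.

........
..BB....
..BB....
..BB....
..BB....
..BB..AA
..BB..AA
..BB....
..BB....
..BB....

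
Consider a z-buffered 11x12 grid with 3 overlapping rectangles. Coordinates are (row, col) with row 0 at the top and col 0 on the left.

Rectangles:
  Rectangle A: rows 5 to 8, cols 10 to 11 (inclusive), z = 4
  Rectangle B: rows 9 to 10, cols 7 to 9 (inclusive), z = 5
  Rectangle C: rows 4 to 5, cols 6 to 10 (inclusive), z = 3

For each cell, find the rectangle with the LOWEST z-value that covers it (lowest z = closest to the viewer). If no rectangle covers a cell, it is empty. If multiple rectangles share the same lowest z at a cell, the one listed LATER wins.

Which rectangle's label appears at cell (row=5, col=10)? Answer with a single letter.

Check cell (5,10):
  A: rows 5-8 cols 10-11 z=4 -> covers; best now A (z=4)
  B: rows 9-10 cols 7-9 -> outside (row miss)
  C: rows 4-5 cols 6-10 z=3 -> covers; best now C (z=3)
Winner: C at z=3

Answer: C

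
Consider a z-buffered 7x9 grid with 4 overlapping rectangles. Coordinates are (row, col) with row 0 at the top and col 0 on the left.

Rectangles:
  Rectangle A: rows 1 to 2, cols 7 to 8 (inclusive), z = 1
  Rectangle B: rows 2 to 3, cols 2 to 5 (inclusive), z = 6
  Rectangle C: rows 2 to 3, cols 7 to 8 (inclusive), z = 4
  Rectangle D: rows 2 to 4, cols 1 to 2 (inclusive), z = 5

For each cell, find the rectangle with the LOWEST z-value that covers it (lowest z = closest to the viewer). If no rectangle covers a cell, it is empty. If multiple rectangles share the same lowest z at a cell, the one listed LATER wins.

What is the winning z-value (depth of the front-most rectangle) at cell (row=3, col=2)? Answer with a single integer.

Check cell (3,2):
  A: rows 1-2 cols 7-8 -> outside (row miss)
  B: rows 2-3 cols 2-5 z=6 -> covers; best now B (z=6)
  C: rows 2-3 cols 7-8 -> outside (col miss)
  D: rows 2-4 cols 1-2 z=5 -> covers; best now D (z=5)
Winner: D at z=5

Answer: 5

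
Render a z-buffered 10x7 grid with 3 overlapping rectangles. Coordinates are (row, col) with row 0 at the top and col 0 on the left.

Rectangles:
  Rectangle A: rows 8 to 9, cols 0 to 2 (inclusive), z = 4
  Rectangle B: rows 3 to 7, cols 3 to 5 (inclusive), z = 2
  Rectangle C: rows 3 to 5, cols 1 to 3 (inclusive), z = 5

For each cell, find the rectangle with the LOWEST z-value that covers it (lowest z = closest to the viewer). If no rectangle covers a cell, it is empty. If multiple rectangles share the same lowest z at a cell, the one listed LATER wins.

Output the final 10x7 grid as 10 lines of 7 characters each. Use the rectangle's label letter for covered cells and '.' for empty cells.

.......
.......
.......
.CCBBB.
.CCBBB.
.CCBBB.
...BBB.
...BBB.
AAA....
AAA....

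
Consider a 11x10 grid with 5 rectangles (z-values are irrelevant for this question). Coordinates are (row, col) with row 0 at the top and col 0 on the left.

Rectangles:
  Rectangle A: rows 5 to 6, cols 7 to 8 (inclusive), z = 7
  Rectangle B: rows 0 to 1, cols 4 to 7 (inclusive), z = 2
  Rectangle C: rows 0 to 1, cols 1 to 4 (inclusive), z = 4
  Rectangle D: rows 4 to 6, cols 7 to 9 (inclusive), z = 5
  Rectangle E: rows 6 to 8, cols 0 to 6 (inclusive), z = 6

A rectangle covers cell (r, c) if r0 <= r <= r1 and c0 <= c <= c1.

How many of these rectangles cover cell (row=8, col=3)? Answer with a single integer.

Answer: 1

Derivation:
Check cell (8,3):
  A: rows 5-6 cols 7-8 -> outside (row miss)
  B: rows 0-1 cols 4-7 -> outside (row miss)
  C: rows 0-1 cols 1-4 -> outside (row miss)
  D: rows 4-6 cols 7-9 -> outside (row miss)
  E: rows 6-8 cols 0-6 -> covers
Count covering = 1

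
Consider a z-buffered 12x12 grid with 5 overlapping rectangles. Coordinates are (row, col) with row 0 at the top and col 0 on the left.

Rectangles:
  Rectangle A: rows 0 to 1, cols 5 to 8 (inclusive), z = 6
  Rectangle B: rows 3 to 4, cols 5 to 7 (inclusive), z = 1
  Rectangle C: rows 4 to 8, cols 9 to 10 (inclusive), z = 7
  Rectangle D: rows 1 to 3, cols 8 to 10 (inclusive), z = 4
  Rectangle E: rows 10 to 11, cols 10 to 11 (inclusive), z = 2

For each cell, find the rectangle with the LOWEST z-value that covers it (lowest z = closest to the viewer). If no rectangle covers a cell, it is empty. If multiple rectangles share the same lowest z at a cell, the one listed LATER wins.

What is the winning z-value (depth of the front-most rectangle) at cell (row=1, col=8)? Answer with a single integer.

Check cell (1,8):
  A: rows 0-1 cols 5-8 z=6 -> covers; best now A (z=6)
  B: rows 3-4 cols 5-7 -> outside (row miss)
  C: rows 4-8 cols 9-10 -> outside (row miss)
  D: rows 1-3 cols 8-10 z=4 -> covers; best now D (z=4)
  E: rows 10-11 cols 10-11 -> outside (row miss)
Winner: D at z=4

Answer: 4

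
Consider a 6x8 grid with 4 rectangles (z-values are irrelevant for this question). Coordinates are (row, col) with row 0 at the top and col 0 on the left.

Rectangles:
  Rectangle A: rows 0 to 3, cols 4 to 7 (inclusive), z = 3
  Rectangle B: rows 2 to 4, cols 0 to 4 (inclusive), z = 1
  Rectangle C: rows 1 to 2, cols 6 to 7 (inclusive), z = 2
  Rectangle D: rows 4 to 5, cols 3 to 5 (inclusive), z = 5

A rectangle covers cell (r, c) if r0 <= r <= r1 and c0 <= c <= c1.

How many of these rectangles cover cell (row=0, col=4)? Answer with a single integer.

Check cell (0,4):
  A: rows 0-3 cols 4-7 -> covers
  B: rows 2-4 cols 0-4 -> outside (row miss)
  C: rows 1-2 cols 6-7 -> outside (row miss)
  D: rows 4-5 cols 3-5 -> outside (row miss)
Count covering = 1

Answer: 1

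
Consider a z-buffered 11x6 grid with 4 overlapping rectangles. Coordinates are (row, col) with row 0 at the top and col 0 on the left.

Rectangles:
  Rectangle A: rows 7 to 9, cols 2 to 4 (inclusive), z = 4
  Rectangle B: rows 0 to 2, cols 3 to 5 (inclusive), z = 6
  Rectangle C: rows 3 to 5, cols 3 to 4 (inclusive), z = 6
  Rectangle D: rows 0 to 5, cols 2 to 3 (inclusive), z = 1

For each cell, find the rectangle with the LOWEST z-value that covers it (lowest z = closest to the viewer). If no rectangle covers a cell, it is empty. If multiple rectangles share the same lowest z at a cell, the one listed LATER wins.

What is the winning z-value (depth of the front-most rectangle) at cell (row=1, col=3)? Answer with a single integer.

Answer: 1

Derivation:
Check cell (1,3):
  A: rows 7-9 cols 2-4 -> outside (row miss)
  B: rows 0-2 cols 3-5 z=6 -> covers; best now B (z=6)
  C: rows 3-5 cols 3-4 -> outside (row miss)
  D: rows 0-5 cols 2-3 z=1 -> covers; best now D (z=1)
Winner: D at z=1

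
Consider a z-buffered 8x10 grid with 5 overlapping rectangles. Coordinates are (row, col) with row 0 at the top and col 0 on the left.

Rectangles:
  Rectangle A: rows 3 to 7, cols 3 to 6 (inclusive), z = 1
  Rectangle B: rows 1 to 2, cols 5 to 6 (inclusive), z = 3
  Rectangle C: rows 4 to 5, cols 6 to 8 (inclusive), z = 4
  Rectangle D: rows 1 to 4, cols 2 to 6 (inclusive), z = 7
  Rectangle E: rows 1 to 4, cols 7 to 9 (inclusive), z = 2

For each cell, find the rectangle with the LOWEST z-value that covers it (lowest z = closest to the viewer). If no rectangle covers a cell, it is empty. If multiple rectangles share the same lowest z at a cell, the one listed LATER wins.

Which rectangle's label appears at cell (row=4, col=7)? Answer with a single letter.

Check cell (4,7):
  A: rows 3-7 cols 3-6 -> outside (col miss)
  B: rows 1-2 cols 5-6 -> outside (row miss)
  C: rows 4-5 cols 6-8 z=4 -> covers; best now C (z=4)
  D: rows 1-4 cols 2-6 -> outside (col miss)
  E: rows 1-4 cols 7-9 z=2 -> covers; best now E (z=2)
Winner: E at z=2

Answer: E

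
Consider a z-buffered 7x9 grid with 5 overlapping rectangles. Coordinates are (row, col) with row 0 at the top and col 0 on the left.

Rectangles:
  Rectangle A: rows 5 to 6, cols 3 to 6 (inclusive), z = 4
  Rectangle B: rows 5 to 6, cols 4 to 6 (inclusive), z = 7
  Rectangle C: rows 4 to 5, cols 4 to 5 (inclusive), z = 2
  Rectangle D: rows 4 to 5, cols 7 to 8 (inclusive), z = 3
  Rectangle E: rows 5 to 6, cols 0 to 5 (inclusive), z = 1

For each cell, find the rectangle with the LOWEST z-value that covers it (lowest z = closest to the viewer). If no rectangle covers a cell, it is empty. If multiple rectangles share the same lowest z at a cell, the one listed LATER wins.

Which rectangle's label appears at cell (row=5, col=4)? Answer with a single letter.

Check cell (5,4):
  A: rows 5-6 cols 3-6 z=4 -> covers; best now A (z=4)
  B: rows 5-6 cols 4-6 z=7 -> covers; best now A (z=4)
  C: rows 4-5 cols 4-5 z=2 -> covers; best now C (z=2)
  D: rows 4-5 cols 7-8 -> outside (col miss)
  E: rows 5-6 cols 0-5 z=1 -> covers; best now E (z=1)
Winner: E at z=1

Answer: E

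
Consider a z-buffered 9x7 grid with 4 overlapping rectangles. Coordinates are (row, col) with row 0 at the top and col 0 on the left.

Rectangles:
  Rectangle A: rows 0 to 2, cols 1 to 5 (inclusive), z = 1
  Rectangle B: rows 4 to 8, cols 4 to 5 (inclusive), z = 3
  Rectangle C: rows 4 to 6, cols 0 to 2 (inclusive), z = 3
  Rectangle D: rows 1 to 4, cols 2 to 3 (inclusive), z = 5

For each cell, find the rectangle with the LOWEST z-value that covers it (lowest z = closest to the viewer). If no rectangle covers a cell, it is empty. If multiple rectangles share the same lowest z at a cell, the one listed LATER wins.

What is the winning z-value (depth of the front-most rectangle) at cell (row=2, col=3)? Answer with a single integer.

Answer: 1

Derivation:
Check cell (2,3):
  A: rows 0-2 cols 1-5 z=1 -> covers; best now A (z=1)
  B: rows 4-8 cols 4-5 -> outside (row miss)
  C: rows 4-6 cols 0-2 -> outside (row miss)
  D: rows 1-4 cols 2-3 z=5 -> covers; best now A (z=1)
Winner: A at z=1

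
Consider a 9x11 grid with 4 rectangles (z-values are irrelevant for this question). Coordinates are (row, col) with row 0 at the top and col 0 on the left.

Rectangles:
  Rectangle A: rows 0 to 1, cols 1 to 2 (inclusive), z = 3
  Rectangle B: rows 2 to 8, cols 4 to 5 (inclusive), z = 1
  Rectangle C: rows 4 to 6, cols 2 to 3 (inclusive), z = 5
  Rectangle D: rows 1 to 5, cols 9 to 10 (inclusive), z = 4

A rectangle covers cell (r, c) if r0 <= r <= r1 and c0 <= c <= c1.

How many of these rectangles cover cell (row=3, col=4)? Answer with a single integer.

Answer: 1

Derivation:
Check cell (3,4):
  A: rows 0-1 cols 1-2 -> outside (row miss)
  B: rows 2-8 cols 4-5 -> covers
  C: rows 4-6 cols 2-3 -> outside (row miss)
  D: rows 1-5 cols 9-10 -> outside (col miss)
Count covering = 1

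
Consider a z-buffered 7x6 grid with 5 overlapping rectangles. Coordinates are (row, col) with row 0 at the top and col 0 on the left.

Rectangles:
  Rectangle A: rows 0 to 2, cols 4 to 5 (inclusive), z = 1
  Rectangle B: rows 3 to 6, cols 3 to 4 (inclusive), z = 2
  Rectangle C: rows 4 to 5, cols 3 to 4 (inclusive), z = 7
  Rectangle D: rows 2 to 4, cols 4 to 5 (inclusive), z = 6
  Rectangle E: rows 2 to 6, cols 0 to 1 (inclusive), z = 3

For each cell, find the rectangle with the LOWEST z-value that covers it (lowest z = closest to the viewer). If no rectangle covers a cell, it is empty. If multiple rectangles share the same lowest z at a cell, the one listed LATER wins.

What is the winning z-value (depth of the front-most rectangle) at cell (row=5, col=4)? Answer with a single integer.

Answer: 2

Derivation:
Check cell (5,4):
  A: rows 0-2 cols 4-5 -> outside (row miss)
  B: rows 3-6 cols 3-4 z=2 -> covers; best now B (z=2)
  C: rows 4-5 cols 3-4 z=7 -> covers; best now B (z=2)
  D: rows 2-4 cols 4-5 -> outside (row miss)
  E: rows 2-6 cols 0-1 -> outside (col miss)
Winner: B at z=2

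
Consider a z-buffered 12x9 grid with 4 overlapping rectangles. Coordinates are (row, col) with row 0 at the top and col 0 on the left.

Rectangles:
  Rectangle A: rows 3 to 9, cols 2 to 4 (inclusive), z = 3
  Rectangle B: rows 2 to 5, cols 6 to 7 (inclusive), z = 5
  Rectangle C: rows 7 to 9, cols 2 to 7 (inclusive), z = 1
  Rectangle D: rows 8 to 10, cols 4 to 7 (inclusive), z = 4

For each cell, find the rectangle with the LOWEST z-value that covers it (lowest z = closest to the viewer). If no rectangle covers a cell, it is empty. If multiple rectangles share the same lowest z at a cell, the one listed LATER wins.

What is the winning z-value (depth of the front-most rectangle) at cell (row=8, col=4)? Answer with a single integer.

Check cell (8,4):
  A: rows 3-9 cols 2-4 z=3 -> covers; best now A (z=3)
  B: rows 2-5 cols 6-7 -> outside (row miss)
  C: rows 7-9 cols 2-7 z=1 -> covers; best now C (z=1)
  D: rows 8-10 cols 4-7 z=4 -> covers; best now C (z=1)
Winner: C at z=1

Answer: 1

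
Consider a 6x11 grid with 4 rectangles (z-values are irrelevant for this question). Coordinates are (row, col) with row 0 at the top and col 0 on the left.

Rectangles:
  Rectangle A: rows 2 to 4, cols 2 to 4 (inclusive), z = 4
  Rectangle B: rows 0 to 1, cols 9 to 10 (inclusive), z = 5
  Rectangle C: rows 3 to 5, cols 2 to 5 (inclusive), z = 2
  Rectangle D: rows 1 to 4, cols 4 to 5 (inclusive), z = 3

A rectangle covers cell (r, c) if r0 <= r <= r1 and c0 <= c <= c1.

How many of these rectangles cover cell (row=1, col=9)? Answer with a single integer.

Check cell (1,9):
  A: rows 2-4 cols 2-4 -> outside (row miss)
  B: rows 0-1 cols 9-10 -> covers
  C: rows 3-5 cols 2-5 -> outside (row miss)
  D: rows 1-4 cols 4-5 -> outside (col miss)
Count covering = 1

Answer: 1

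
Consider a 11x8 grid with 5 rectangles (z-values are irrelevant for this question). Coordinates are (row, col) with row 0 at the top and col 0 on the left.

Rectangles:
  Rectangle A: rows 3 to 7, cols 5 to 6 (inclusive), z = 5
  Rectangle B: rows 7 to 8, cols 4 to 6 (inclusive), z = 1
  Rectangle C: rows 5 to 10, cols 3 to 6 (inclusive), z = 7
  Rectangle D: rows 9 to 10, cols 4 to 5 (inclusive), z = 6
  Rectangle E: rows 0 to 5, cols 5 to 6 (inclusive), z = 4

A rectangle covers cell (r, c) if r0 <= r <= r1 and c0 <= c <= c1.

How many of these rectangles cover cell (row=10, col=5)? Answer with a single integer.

Check cell (10,5):
  A: rows 3-7 cols 5-6 -> outside (row miss)
  B: rows 7-8 cols 4-6 -> outside (row miss)
  C: rows 5-10 cols 3-6 -> covers
  D: rows 9-10 cols 4-5 -> covers
  E: rows 0-5 cols 5-6 -> outside (row miss)
Count covering = 2

Answer: 2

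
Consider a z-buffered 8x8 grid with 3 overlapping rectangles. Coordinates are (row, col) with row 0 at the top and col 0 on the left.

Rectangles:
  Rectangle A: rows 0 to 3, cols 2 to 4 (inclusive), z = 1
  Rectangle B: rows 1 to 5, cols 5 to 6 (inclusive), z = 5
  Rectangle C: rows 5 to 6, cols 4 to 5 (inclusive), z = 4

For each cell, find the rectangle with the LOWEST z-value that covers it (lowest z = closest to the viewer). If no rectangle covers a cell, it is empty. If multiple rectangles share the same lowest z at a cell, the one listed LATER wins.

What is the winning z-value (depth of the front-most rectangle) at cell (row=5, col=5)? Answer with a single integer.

Check cell (5,5):
  A: rows 0-3 cols 2-4 -> outside (row miss)
  B: rows 1-5 cols 5-6 z=5 -> covers; best now B (z=5)
  C: rows 5-6 cols 4-5 z=4 -> covers; best now C (z=4)
Winner: C at z=4

Answer: 4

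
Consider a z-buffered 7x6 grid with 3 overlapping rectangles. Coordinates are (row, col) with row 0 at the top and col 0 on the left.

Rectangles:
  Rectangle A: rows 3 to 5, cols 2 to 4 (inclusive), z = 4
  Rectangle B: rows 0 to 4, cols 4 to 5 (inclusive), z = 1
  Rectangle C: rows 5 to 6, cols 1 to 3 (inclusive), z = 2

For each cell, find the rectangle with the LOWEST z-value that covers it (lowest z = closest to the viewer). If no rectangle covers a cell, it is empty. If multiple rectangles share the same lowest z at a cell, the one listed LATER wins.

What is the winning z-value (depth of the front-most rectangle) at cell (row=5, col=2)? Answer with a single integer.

Check cell (5,2):
  A: rows 3-5 cols 2-4 z=4 -> covers; best now A (z=4)
  B: rows 0-4 cols 4-5 -> outside (row miss)
  C: rows 5-6 cols 1-3 z=2 -> covers; best now C (z=2)
Winner: C at z=2

Answer: 2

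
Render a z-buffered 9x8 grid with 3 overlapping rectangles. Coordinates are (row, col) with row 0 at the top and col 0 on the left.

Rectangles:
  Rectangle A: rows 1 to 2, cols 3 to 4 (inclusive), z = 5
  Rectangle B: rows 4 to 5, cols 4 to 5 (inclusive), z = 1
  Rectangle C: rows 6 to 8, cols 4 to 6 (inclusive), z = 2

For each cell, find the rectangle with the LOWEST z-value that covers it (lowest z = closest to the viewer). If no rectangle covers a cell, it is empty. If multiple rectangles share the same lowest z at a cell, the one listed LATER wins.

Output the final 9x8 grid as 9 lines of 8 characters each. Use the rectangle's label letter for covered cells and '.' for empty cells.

........
...AA...
...AA...
........
....BB..
....BB..
....CCC.
....CCC.
....CCC.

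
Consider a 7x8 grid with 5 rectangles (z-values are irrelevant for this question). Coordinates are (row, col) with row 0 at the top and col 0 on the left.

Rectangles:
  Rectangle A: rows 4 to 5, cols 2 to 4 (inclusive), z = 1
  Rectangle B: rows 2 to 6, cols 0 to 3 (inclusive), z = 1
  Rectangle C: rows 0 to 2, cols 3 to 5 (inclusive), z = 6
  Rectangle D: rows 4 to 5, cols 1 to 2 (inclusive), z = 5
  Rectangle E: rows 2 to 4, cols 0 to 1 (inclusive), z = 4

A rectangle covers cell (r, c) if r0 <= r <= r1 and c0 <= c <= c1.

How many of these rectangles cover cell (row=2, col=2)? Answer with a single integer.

Check cell (2,2):
  A: rows 4-5 cols 2-4 -> outside (row miss)
  B: rows 2-6 cols 0-3 -> covers
  C: rows 0-2 cols 3-5 -> outside (col miss)
  D: rows 4-5 cols 1-2 -> outside (row miss)
  E: rows 2-4 cols 0-1 -> outside (col miss)
Count covering = 1

Answer: 1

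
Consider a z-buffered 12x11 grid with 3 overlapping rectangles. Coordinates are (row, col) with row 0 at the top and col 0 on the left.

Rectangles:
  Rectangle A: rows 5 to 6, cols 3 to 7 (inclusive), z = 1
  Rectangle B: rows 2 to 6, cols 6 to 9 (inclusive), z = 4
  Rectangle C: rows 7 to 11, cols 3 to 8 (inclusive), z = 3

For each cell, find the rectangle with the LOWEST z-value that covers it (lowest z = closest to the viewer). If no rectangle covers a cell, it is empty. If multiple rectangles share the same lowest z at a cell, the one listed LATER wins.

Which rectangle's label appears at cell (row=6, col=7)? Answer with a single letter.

Answer: A

Derivation:
Check cell (6,7):
  A: rows 5-6 cols 3-7 z=1 -> covers; best now A (z=1)
  B: rows 2-6 cols 6-9 z=4 -> covers; best now A (z=1)
  C: rows 7-11 cols 3-8 -> outside (row miss)
Winner: A at z=1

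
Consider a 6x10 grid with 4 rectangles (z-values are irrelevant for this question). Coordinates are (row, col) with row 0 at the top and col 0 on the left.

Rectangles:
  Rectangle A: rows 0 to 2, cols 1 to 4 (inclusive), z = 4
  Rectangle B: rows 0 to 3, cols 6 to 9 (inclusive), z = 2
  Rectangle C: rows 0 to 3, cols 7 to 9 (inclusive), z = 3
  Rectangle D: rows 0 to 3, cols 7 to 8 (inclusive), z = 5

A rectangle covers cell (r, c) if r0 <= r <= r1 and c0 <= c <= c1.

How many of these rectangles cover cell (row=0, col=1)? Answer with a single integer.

Answer: 1

Derivation:
Check cell (0,1):
  A: rows 0-2 cols 1-4 -> covers
  B: rows 0-3 cols 6-9 -> outside (col miss)
  C: rows 0-3 cols 7-9 -> outside (col miss)
  D: rows 0-3 cols 7-8 -> outside (col miss)
Count covering = 1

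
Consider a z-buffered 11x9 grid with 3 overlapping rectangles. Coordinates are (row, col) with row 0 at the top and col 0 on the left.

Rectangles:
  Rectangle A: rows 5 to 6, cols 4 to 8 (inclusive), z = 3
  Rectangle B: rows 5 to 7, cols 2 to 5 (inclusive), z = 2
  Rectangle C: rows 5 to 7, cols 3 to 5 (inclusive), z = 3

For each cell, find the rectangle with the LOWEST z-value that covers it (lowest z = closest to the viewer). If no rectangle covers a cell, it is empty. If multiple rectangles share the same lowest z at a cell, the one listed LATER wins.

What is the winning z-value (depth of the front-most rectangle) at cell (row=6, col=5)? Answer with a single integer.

Check cell (6,5):
  A: rows 5-6 cols 4-8 z=3 -> covers; best now A (z=3)
  B: rows 5-7 cols 2-5 z=2 -> covers; best now B (z=2)
  C: rows 5-7 cols 3-5 z=3 -> covers; best now B (z=2)
Winner: B at z=2

Answer: 2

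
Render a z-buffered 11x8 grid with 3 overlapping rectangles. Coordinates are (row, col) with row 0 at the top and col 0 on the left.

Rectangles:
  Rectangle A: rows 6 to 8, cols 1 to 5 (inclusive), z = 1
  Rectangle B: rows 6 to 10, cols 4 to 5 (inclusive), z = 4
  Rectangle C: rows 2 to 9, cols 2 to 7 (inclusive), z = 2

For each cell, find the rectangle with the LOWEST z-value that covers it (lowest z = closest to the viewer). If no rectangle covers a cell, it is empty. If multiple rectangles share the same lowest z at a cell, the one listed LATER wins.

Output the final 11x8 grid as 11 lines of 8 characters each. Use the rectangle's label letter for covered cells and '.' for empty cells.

........
........
..CCCCCC
..CCCCCC
..CCCCCC
..CCCCCC
.AAAAACC
.AAAAACC
.AAAAACC
..CCCCCC
....BB..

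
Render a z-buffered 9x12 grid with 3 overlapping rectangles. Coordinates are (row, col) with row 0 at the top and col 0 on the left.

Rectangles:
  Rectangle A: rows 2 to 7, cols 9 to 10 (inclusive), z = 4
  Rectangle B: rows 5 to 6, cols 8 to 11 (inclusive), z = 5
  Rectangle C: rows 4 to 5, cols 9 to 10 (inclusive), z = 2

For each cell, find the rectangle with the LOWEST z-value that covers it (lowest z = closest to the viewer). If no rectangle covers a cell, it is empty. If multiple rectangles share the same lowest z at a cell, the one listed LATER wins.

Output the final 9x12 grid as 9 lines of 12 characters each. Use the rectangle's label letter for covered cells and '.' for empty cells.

............
............
.........AA.
.........AA.
.........CC.
........BCCB
........BAAB
.........AA.
............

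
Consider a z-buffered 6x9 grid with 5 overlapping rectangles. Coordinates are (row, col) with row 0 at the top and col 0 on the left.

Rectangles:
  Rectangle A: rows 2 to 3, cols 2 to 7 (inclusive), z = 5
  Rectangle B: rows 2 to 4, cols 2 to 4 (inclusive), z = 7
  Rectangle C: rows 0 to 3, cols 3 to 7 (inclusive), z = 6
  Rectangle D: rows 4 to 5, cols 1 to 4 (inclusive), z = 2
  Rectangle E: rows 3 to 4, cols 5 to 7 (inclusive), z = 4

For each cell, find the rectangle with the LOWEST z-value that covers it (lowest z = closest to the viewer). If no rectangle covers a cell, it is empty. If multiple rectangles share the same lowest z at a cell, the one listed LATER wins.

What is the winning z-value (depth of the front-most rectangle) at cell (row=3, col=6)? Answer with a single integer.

Answer: 4

Derivation:
Check cell (3,6):
  A: rows 2-3 cols 2-7 z=5 -> covers; best now A (z=5)
  B: rows 2-4 cols 2-4 -> outside (col miss)
  C: rows 0-3 cols 3-7 z=6 -> covers; best now A (z=5)
  D: rows 4-5 cols 1-4 -> outside (row miss)
  E: rows 3-4 cols 5-7 z=4 -> covers; best now E (z=4)
Winner: E at z=4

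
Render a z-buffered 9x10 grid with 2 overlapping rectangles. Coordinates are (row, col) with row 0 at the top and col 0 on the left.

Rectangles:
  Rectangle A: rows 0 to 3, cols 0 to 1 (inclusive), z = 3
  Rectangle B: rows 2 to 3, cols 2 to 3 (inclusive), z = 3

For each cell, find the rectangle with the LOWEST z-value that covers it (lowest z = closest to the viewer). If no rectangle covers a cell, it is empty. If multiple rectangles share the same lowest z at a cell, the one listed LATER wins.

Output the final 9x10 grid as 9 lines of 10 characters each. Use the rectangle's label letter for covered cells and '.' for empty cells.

AA........
AA........
AABB......
AABB......
..........
..........
..........
..........
..........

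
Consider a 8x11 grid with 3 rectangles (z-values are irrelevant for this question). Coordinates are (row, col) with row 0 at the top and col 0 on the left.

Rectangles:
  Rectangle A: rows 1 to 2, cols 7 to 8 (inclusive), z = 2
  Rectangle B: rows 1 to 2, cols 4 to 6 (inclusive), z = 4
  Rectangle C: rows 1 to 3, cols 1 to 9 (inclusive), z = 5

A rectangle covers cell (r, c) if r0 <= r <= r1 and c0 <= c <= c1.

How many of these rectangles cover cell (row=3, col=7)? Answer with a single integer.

Answer: 1

Derivation:
Check cell (3,7):
  A: rows 1-2 cols 7-8 -> outside (row miss)
  B: rows 1-2 cols 4-6 -> outside (row miss)
  C: rows 1-3 cols 1-9 -> covers
Count covering = 1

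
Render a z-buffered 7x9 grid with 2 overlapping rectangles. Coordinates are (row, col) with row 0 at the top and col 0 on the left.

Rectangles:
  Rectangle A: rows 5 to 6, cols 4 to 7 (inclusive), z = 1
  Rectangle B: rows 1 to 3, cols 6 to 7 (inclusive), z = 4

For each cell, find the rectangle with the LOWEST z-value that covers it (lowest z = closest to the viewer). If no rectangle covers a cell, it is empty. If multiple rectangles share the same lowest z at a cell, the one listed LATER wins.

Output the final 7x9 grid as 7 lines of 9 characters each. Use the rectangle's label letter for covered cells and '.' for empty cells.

.........
......BB.
......BB.
......BB.
.........
....AAAA.
....AAAA.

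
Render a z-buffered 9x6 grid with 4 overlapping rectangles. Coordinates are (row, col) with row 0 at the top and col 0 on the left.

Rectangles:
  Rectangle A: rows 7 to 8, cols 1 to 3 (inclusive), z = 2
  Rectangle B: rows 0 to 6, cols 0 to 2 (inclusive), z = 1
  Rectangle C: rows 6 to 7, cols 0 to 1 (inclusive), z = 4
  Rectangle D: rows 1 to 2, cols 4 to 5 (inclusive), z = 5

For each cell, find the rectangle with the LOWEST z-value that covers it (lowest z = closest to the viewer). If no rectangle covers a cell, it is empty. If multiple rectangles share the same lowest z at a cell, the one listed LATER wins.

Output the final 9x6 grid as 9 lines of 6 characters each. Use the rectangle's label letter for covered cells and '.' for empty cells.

BBB...
BBB.DD
BBB.DD
BBB...
BBB...
BBB...
BBB...
CAAA..
.AAA..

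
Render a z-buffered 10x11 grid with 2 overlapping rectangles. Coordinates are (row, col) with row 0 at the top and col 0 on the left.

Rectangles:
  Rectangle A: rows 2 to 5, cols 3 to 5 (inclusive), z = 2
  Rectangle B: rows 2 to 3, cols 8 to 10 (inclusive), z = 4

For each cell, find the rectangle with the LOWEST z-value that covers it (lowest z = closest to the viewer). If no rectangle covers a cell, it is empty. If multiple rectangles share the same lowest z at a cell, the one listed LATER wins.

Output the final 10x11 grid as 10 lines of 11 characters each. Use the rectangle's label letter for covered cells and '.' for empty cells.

...........
...........
...AAA..BBB
...AAA..BBB
...AAA.....
...AAA.....
...........
...........
...........
...........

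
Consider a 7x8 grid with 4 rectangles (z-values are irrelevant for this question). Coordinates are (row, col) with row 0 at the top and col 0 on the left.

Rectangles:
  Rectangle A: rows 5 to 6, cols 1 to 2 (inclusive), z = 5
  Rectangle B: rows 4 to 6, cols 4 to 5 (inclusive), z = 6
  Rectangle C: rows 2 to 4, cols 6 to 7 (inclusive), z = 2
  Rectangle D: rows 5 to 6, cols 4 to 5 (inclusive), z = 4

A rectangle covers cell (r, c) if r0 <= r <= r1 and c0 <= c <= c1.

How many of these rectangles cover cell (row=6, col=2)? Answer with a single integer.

Answer: 1

Derivation:
Check cell (6,2):
  A: rows 5-6 cols 1-2 -> covers
  B: rows 4-6 cols 4-5 -> outside (col miss)
  C: rows 2-4 cols 6-7 -> outside (row miss)
  D: rows 5-6 cols 4-5 -> outside (col miss)
Count covering = 1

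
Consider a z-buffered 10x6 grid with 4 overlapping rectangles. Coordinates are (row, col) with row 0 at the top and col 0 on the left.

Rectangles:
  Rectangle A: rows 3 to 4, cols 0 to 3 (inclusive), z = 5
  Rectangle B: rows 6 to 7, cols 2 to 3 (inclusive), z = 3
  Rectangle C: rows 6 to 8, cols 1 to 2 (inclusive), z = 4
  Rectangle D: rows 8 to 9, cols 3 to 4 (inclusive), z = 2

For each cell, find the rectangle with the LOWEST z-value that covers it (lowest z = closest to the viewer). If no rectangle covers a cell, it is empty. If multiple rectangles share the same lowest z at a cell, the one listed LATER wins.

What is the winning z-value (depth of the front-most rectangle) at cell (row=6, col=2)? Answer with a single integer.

Check cell (6,2):
  A: rows 3-4 cols 0-3 -> outside (row miss)
  B: rows 6-7 cols 2-3 z=3 -> covers; best now B (z=3)
  C: rows 6-8 cols 1-2 z=4 -> covers; best now B (z=3)
  D: rows 8-9 cols 3-4 -> outside (row miss)
Winner: B at z=3

Answer: 3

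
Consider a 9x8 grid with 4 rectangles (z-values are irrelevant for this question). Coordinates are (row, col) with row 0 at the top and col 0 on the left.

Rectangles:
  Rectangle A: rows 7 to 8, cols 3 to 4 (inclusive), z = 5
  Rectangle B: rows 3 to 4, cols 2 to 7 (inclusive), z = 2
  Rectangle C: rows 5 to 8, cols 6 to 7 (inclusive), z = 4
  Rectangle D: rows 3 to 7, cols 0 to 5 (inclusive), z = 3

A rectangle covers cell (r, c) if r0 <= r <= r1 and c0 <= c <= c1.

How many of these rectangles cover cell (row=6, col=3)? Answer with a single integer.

Answer: 1

Derivation:
Check cell (6,3):
  A: rows 7-8 cols 3-4 -> outside (row miss)
  B: rows 3-4 cols 2-7 -> outside (row miss)
  C: rows 5-8 cols 6-7 -> outside (col miss)
  D: rows 3-7 cols 0-5 -> covers
Count covering = 1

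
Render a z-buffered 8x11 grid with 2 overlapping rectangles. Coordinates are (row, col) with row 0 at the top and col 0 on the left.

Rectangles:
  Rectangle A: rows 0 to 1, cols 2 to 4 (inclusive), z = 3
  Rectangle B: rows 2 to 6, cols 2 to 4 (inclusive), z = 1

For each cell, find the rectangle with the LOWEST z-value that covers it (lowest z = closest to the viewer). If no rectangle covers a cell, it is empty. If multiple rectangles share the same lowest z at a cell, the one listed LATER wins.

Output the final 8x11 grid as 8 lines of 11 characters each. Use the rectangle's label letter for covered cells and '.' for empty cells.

..AAA......
..AAA......
..BBB......
..BBB......
..BBB......
..BBB......
..BBB......
...........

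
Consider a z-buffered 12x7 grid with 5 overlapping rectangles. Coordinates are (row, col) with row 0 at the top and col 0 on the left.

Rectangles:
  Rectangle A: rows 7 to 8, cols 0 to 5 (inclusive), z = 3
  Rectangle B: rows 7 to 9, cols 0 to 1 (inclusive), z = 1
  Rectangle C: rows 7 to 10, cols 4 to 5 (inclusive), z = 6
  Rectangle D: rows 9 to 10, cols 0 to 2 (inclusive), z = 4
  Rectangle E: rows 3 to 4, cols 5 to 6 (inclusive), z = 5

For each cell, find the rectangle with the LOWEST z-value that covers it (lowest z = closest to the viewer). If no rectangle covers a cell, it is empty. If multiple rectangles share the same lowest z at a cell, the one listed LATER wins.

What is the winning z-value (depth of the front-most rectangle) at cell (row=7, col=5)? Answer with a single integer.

Answer: 3

Derivation:
Check cell (7,5):
  A: rows 7-8 cols 0-5 z=3 -> covers; best now A (z=3)
  B: rows 7-9 cols 0-1 -> outside (col miss)
  C: rows 7-10 cols 4-5 z=6 -> covers; best now A (z=3)
  D: rows 9-10 cols 0-2 -> outside (row miss)
  E: rows 3-4 cols 5-6 -> outside (row miss)
Winner: A at z=3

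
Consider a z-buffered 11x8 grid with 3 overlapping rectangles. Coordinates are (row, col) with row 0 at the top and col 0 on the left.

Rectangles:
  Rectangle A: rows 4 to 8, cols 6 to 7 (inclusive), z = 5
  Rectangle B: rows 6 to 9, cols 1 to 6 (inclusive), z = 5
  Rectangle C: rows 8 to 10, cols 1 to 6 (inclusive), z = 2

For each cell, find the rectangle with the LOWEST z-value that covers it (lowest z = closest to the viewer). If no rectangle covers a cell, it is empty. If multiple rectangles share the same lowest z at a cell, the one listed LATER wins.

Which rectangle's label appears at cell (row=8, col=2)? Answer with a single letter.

Check cell (8,2):
  A: rows 4-8 cols 6-7 -> outside (col miss)
  B: rows 6-9 cols 1-6 z=5 -> covers; best now B (z=5)
  C: rows 8-10 cols 1-6 z=2 -> covers; best now C (z=2)
Winner: C at z=2

Answer: C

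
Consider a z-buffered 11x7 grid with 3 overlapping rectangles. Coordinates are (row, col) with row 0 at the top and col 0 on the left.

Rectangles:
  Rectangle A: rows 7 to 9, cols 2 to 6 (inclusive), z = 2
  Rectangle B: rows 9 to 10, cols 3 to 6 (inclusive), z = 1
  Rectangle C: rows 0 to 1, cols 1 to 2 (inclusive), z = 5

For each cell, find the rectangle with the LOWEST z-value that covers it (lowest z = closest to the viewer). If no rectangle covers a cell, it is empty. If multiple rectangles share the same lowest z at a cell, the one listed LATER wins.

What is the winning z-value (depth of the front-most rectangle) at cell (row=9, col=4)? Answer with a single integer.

Check cell (9,4):
  A: rows 7-9 cols 2-6 z=2 -> covers; best now A (z=2)
  B: rows 9-10 cols 3-6 z=1 -> covers; best now B (z=1)
  C: rows 0-1 cols 1-2 -> outside (row miss)
Winner: B at z=1

Answer: 1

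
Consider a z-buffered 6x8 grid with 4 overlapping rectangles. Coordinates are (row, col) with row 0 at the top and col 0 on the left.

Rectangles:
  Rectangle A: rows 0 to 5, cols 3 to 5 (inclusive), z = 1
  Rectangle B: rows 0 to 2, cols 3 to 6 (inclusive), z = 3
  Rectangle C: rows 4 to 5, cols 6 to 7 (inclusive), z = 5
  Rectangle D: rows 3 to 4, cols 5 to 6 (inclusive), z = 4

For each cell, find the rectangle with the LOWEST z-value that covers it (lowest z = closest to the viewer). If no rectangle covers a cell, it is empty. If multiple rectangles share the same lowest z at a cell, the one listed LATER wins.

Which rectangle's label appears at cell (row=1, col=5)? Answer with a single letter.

Answer: A

Derivation:
Check cell (1,5):
  A: rows 0-5 cols 3-5 z=1 -> covers; best now A (z=1)
  B: rows 0-2 cols 3-6 z=3 -> covers; best now A (z=1)
  C: rows 4-5 cols 6-7 -> outside (row miss)
  D: rows 3-4 cols 5-6 -> outside (row miss)
Winner: A at z=1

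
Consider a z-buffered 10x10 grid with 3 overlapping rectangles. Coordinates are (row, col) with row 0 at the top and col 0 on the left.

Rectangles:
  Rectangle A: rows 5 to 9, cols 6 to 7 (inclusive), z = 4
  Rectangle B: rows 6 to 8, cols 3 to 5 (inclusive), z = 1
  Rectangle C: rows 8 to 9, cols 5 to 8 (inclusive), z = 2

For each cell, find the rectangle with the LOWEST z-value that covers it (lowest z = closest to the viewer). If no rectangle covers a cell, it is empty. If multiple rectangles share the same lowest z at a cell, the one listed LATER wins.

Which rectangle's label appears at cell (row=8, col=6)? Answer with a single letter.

Answer: C

Derivation:
Check cell (8,6):
  A: rows 5-9 cols 6-7 z=4 -> covers; best now A (z=4)
  B: rows 6-8 cols 3-5 -> outside (col miss)
  C: rows 8-9 cols 5-8 z=2 -> covers; best now C (z=2)
Winner: C at z=2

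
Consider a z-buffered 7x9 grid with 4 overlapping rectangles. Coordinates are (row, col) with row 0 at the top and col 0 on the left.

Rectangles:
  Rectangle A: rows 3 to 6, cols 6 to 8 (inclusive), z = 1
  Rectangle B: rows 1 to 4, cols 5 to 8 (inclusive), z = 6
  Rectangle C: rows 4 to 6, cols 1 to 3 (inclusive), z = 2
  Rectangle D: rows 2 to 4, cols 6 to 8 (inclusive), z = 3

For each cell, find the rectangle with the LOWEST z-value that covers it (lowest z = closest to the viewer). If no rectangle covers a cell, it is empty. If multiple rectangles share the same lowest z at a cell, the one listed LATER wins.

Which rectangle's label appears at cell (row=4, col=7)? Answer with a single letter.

Check cell (4,7):
  A: rows 3-6 cols 6-8 z=1 -> covers; best now A (z=1)
  B: rows 1-4 cols 5-8 z=6 -> covers; best now A (z=1)
  C: rows 4-6 cols 1-3 -> outside (col miss)
  D: rows 2-4 cols 6-8 z=3 -> covers; best now A (z=1)
Winner: A at z=1

Answer: A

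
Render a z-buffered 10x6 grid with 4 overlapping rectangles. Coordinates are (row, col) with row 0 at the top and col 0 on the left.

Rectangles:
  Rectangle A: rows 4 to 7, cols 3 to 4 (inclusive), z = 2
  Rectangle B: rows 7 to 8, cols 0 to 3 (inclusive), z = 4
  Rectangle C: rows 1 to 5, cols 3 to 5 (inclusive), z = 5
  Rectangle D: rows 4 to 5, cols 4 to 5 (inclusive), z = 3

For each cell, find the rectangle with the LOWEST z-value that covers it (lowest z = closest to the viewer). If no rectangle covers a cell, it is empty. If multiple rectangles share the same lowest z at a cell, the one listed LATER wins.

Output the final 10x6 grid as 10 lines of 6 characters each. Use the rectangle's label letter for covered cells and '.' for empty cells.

......
...CCC
...CCC
...CCC
...AAD
...AAD
...AA.
BBBAA.
BBBB..
......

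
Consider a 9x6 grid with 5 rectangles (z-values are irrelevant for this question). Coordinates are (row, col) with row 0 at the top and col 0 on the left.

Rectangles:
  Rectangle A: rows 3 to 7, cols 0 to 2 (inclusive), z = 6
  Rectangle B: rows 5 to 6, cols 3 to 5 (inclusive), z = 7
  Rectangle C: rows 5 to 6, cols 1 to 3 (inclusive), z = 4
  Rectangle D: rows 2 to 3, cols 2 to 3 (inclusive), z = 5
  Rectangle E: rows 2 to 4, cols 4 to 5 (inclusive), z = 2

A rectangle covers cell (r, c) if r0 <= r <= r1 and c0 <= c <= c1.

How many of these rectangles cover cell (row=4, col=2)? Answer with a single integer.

Check cell (4,2):
  A: rows 3-7 cols 0-2 -> covers
  B: rows 5-6 cols 3-5 -> outside (row miss)
  C: rows 5-6 cols 1-3 -> outside (row miss)
  D: rows 2-3 cols 2-3 -> outside (row miss)
  E: rows 2-4 cols 4-5 -> outside (col miss)
Count covering = 1

Answer: 1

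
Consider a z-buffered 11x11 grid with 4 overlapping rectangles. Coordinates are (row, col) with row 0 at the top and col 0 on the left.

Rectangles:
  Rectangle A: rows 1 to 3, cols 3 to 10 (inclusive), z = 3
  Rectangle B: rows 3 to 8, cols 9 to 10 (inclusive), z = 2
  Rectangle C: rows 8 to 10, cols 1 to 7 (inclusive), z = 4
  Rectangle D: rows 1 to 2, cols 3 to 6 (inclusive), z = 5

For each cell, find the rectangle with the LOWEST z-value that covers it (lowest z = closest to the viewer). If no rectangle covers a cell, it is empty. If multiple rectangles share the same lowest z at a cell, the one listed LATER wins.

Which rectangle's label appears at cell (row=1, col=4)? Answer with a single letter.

Answer: A

Derivation:
Check cell (1,4):
  A: rows 1-3 cols 3-10 z=3 -> covers; best now A (z=3)
  B: rows 3-8 cols 9-10 -> outside (row miss)
  C: rows 8-10 cols 1-7 -> outside (row miss)
  D: rows 1-2 cols 3-6 z=5 -> covers; best now A (z=3)
Winner: A at z=3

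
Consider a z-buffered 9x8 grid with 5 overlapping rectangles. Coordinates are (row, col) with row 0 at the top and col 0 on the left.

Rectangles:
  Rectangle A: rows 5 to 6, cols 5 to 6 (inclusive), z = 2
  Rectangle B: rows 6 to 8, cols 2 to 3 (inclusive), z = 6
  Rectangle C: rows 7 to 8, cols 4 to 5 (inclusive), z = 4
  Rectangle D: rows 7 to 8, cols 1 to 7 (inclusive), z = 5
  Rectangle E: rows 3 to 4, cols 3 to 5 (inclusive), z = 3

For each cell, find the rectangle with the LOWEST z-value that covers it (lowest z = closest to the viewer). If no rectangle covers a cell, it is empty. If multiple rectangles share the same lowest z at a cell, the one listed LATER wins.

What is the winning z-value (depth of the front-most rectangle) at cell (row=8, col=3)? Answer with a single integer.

Answer: 5

Derivation:
Check cell (8,3):
  A: rows 5-6 cols 5-6 -> outside (row miss)
  B: rows 6-8 cols 2-3 z=6 -> covers; best now B (z=6)
  C: rows 7-8 cols 4-5 -> outside (col miss)
  D: rows 7-8 cols 1-7 z=5 -> covers; best now D (z=5)
  E: rows 3-4 cols 3-5 -> outside (row miss)
Winner: D at z=5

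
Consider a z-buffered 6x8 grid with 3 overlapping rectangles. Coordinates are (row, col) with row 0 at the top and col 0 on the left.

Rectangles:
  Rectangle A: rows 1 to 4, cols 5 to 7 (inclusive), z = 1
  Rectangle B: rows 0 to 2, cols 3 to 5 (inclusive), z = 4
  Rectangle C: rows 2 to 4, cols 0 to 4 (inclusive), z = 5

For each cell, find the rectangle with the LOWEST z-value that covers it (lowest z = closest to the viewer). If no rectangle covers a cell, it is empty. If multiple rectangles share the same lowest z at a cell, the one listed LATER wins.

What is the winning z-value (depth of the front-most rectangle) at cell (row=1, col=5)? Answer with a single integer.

Answer: 1

Derivation:
Check cell (1,5):
  A: rows 1-4 cols 5-7 z=1 -> covers; best now A (z=1)
  B: rows 0-2 cols 3-5 z=4 -> covers; best now A (z=1)
  C: rows 2-4 cols 0-4 -> outside (row miss)
Winner: A at z=1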